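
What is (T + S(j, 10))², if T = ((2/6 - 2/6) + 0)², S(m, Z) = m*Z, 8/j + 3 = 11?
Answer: 100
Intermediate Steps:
j = 1 (j = 8/(-3 + 11) = 8/8 = 8*(⅛) = 1)
S(m, Z) = Z*m
T = 0 (T = ((2*(⅙) - 2*⅙) + 0)² = ((⅓ - ⅓) + 0)² = (0 + 0)² = 0² = 0)
(T + S(j, 10))² = (0 + 10*1)² = (0 + 10)² = 10² = 100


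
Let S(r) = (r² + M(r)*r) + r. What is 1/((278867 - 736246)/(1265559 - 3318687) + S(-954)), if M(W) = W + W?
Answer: 2053128/5603795701811 ≈ 3.6638e-7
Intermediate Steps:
M(W) = 2*W
S(r) = r + 3*r² (S(r) = (r² + (2*r)*r) + r = (r² + 2*r²) + r = 3*r² + r = r + 3*r²)
1/((278867 - 736246)/(1265559 - 3318687) + S(-954)) = 1/((278867 - 736246)/(1265559 - 3318687) - 954*(1 + 3*(-954))) = 1/(-457379/(-2053128) - 954*(1 - 2862)) = 1/(-457379*(-1/2053128) - 954*(-2861)) = 1/(457379/2053128 + 2729394) = 1/(5603795701811/2053128) = 2053128/5603795701811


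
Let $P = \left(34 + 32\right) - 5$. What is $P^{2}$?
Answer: $3721$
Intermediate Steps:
$P = 61$ ($P = 66 - 5 = 61$)
$P^{2} = 61^{2} = 3721$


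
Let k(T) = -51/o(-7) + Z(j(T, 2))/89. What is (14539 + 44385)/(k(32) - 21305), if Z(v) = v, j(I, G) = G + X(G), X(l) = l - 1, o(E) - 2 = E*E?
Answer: -5244236/1896231 ≈ -2.7656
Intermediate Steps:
o(E) = 2 + E² (o(E) = 2 + E*E = 2 + E²)
X(l) = -1 + l
j(I, G) = -1 + 2*G (j(I, G) = G + (-1 + G) = -1 + 2*G)
k(T) = -86/89 (k(T) = -51/(2 + (-7)²) + (-1 + 2*2)/89 = -51/(2 + 49) + (-1 + 4)*(1/89) = -51/51 + 3*(1/89) = -51*1/51 + 3/89 = -1 + 3/89 = -86/89)
(14539 + 44385)/(k(32) - 21305) = (14539 + 44385)/(-86/89 - 21305) = 58924/(-1896231/89) = 58924*(-89/1896231) = -5244236/1896231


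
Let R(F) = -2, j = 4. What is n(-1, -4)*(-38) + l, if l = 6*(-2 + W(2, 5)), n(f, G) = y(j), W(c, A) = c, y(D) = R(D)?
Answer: 76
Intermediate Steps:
y(D) = -2
n(f, G) = -2
l = 0 (l = 6*(-2 + 2) = 6*0 = 0)
n(-1, -4)*(-38) + l = -2*(-38) + 0 = 76 + 0 = 76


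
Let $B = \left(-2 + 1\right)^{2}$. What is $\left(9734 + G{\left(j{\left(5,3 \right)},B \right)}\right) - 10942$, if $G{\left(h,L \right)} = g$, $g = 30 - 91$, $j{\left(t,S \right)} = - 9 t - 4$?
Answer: $-1269$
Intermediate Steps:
$j{\left(t,S \right)} = -4 - 9 t$
$g = -61$
$B = 1$ ($B = \left(-1\right)^{2} = 1$)
$G{\left(h,L \right)} = -61$
$\left(9734 + G{\left(j{\left(5,3 \right)},B \right)}\right) - 10942 = \left(9734 - 61\right) - 10942 = 9673 - 10942 = -1269$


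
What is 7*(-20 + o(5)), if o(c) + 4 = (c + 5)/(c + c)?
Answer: -161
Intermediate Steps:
o(c) = -4 + (5 + c)/(2*c) (o(c) = -4 + (c + 5)/(c + c) = -4 + (5 + c)/((2*c)) = -4 + (5 + c)*(1/(2*c)) = -4 + (5 + c)/(2*c))
7*(-20 + o(5)) = 7*(-20 + (1/2)*(5 - 7*5)/5) = 7*(-20 + (1/2)*(1/5)*(5 - 35)) = 7*(-20 + (1/2)*(1/5)*(-30)) = 7*(-20 - 3) = 7*(-23) = -161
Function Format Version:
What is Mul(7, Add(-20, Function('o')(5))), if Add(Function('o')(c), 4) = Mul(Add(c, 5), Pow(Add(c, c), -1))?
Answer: -161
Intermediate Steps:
Function('o')(c) = Add(-4, Mul(Rational(1, 2), Pow(c, -1), Add(5, c))) (Function('o')(c) = Add(-4, Mul(Add(c, 5), Pow(Add(c, c), -1))) = Add(-4, Mul(Add(5, c), Pow(Mul(2, c), -1))) = Add(-4, Mul(Add(5, c), Mul(Rational(1, 2), Pow(c, -1)))) = Add(-4, Mul(Rational(1, 2), Pow(c, -1), Add(5, c))))
Mul(7, Add(-20, Function('o')(5))) = Mul(7, Add(-20, Mul(Rational(1, 2), Pow(5, -1), Add(5, Mul(-7, 5))))) = Mul(7, Add(-20, Mul(Rational(1, 2), Rational(1, 5), Add(5, -35)))) = Mul(7, Add(-20, Mul(Rational(1, 2), Rational(1, 5), -30))) = Mul(7, Add(-20, -3)) = Mul(7, -23) = -161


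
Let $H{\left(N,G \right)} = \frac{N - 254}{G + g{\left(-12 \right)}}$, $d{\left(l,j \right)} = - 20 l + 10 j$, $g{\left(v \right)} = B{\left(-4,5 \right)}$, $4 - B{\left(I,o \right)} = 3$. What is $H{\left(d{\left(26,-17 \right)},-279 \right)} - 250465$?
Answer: $- \frac{34814163}{139} \approx -2.5046 \cdot 10^{5}$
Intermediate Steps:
$B{\left(I,o \right)} = 1$ ($B{\left(I,o \right)} = 4 - 3 = 1$)
$g{\left(v \right)} = 1$
$H{\left(N,G \right)} = \frac{-254 + N}{1 + G}$ ($H{\left(N,G \right)} = \frac{N - 254}{G + 1} = \frac{-254 + N}{1 + G}$)
$H{\left(d{\left(26,-17 \right)},-279 \right)} - 250465 = \frac{-254 + \left(\left(-20\right) 26 + 10 \left(-17\right)\right)}{1 - 279} - 250465 = \frac{-254 - 690}{-278} - 250465 = - \frac{-254 - 690}{278} - 250465 = \left(- \frac{1}{278}\right) \left(-944\right) - 250465 = \frac{472}{139} - 250465 = - \frac{34814163}{139}$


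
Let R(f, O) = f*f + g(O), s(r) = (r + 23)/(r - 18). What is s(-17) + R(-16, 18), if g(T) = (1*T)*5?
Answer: 12104/35 ≈ 345.83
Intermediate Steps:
s(r) = (23 + r)/(-18 + r)
g(T) = 5*T (g(T) = T*5 = 5*T)
R(f, O) = f² + 5*O (R(f, O) = f*f + 5*O = f² + 5*O)
s(-17) + R(-16, 18) = (23 - 17)/(-18 - 17) + ((-16)² + 5*18) = 6/(-35) + (256 + 90) = -1/35*6 + 346 = -6/35 + 346 = 12104/35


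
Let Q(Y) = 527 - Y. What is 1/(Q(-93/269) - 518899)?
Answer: -269/139441975 ≈ -1.9291e-6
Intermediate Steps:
1/(Q(-93/269) - 518899) = 1/((527 - (-93)/269) - 518899) = 1/((527 - 1*(-93/269)) - 518899) = 1/((527 + 93/269) - 518899) = 1/(141856/269 - 518899) = 1/(-139441975/269) = -269/139441975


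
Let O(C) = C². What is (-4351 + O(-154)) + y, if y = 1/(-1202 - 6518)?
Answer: 149497799/7720 ≈ 19365.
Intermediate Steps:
y = -1/7720 (y = 1/(-7720) = -1/7720 ≈ -0.00012953)
(-4351 + O(-154)) + y = (-4351 + (-154)²) - 1/7720 = (-4351 + 23716) - 1/7720 = 19365 - 1/7720 = 149497799/7720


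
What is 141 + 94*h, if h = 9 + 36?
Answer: 4371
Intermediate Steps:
h = 45
141 + 94*h = 141 + 94*45 = 141 + 4230 = 4371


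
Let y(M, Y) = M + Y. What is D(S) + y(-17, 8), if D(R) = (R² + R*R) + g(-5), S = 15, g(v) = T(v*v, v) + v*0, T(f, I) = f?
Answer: 466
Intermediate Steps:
g(v) = v² (g(v) = v*v + v*0 = v² + 0 = v²)
D(R) = 25 + 2*R² (D(R) = (R² + R*R) + (-5)² = (R² + R²) + 25 = 2*R² + 25 = 25 + 2*R²)
D(S) + y(-17, 8) = (25 + 2*15²) + (-17 + 8) = (25 + 2*225) - 9 = (25 + 450) - 9 = 475 - 9 = 466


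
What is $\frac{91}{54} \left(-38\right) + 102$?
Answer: $\frac{1025}{27} \approx 37.963$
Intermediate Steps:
$\frac{91}{54} \left(-38\right) + 102 = - \frac{1729}{27} + 102 = \frac{1025}{27}$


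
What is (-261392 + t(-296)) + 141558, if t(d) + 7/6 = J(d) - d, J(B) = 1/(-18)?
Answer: -1075853/9 ≈ -1.1954e+5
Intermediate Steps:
J(B) = -1/18
t(d) = -11/9 - d (t(d) = -7/6 + (-1/18 - d) = -11/9 - d)
(-261392 + t(-296)) + 141558 = (-261392 + (-11/9 - 1*(-296))) + 141558 = (-261392 + (-11/9 + 296)) + 141558 = (-261392 + 2653/9) + 141558 = -2349875/9 + 141558 = -1075853/9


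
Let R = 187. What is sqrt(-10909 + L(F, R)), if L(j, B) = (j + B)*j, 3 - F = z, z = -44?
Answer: sqrt(89) ≈ 9.4340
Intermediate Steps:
F = 47 (F = 3 - 1*(-44) = 3 + 44 = 47)
L(j, B) = j*(B + j) (L(j, B) = (B + j)*j = j*(B + j))
sqrt(-10909 + L(F, R)) = sqrt(-10909 + 47*(187 + 47)) = sqrt(-10909 + 47*234) = sqrt(-10909 + 10998) = sqrt(89)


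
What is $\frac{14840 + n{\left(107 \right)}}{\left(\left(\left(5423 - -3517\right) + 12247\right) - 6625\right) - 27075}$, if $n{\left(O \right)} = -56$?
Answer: $- \frac{4928}{4171} \approx -1.1815$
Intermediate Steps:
$\frac{14840 + n{\left(107 \right)}}{\left(\left(\left(5423 - -3517\right) + 12247\right) - 6625\right) - 27075} = \frac{14840 - 56}{\left(\left(\left(5423 - -3517\right) + 12247\right) - 6625\right) - 27075} = \frac{14784}{\left(\left(\left(5423 + 3517\right) + 12247\right) - 6625\right) - 27075} = \frac{14784}{\left(\left(8940 + 12247\right) - 6625\right) - 27075} = \frac{14784}{\left(21187 - 6625\right) - 27075} = \frac{14784}{14562 - 27075} = \frac{14784}{-12513} = 14784 \left(- \frac{1}{12513}\right) = - \frac{4928}{4171}$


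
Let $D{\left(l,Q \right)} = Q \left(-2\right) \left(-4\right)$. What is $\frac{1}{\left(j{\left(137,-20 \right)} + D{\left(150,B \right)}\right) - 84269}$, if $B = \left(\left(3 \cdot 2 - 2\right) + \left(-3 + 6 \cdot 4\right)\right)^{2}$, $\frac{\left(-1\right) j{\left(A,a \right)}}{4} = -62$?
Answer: $- \frac{1}{79021} \approx -1.2655 \cdot 10^{-5}$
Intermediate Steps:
$j{\left(A,a \right)} = 248$ ($j{\left(A,a \right)} = \left(-4\right) \left(-62\right) = 248$)
$B = 625$ ($B = \left(\left(6 - 2\right) + \left(-3 + 24\right)\right)^{2} = \left(4 + 21\right)^{2} = 25^{2} = 625$)
$D{\left(l,Q \right)} = 8 Q$ ($D{\left(l,Q \right)} = - 2 Q \left(-4\right) = 8 Q$)
$\frac{1}{\left(j{\left(137,-20 \right)} + D{\left(150,B \right)}\right) - 84269} = \frac{1}{\left(248 + 8 \cdot 625\right) - 84269} = \frac{1}{\left(248 + 5000\right) - 84269} = \frac{1}{5248 - 84269} = \frac{1}{-79021} = - \frac{1}{79021}$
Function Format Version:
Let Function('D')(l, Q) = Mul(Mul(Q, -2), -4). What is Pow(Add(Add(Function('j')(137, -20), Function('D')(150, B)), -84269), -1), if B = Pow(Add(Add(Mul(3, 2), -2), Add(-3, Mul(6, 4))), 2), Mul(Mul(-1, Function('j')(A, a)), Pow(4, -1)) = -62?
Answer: Rational(-1, 79021) ≈ -1.2655e-5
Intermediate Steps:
Function('j')(A, a) = 248 (Function('j')(A, a) = Mul(-4, -62) = 248)
B = 625 (B = Pow(Add(Add(6, -2), Add(-3, 24)), 2) = Pow(Add(4, 21), 2) = Pow(25, 2) = 625)
Function('D')(l, Q) = Mul(8, Q) (Function('D')(l, Q) = Mul(Mul(-2, Q), -4) = Mul(8, Q))
Pow(Add(Add(Function('j')(137, -20), Function('D')(150, B)), -84269), -1) = Pow(Add(Add(248, Mul(8, 625)), -84269), -1) = Pow(Add(Add(248, 5000), -84269), -1) = Pow(Add(5248, -84269), -1) = Pow(-79021, -1) = Rational(-1, 79021)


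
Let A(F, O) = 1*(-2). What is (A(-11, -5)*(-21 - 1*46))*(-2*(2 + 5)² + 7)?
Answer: -12194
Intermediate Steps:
A(F, O) = -2
(A(-11, -5)*(-21 - 1*46))*(-2*(2 + 5)² + 7) = (-2*(-21 - 1*46))*(-2*(2 + 5)² + 7) = (-2*(-21 - 46))*(-2*7² + 7) = (-2*(-67))*(-2*49 + 7) = 134*(-98 + 7) = 134*(-91) = -12194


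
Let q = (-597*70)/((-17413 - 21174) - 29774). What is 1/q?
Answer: 22787/13930 ≈ 1.6358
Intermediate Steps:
q = 13930/22787 (q = -41790/(-38587 - 29774) = -41790/(-68361) = -41790*(-1/68361) = 13930/22787 ≈ 0.61131)
1/q = 1/(13930/22787) = 22787/13930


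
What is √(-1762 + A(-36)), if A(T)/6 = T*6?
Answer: I*√3058 ≈ 55.299*I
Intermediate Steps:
A(T) = 36*T (A(T) = 6*(T*6) = 6*(6*T) = 36*T)
√(-1762 + A(-36)) = √(-1762 + 36*(-36)) = √(-1762 - 1296) = √(-3058) = I*√3058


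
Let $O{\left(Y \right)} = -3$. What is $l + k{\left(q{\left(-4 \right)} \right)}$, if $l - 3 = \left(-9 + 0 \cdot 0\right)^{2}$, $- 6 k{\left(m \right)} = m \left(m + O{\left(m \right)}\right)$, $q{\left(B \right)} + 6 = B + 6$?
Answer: $\frac{238}{3} \approx 79.333$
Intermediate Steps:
$q{\left(B \right)} = B$ ($q{\left(B \right)} = -6 + \left(B + 6\right) = -6 + \left(6 + B\right) = B$)
$k{\left(m \right)} = - \frac{m \left(-3 + m\right)}{6}$ ($k{\left(m \right)} = - \frac{m \left(m - 3\right)}{6} = - \frac{m \left(-3 + m\right)}{6}$)
$l = 84$ ($l = 3 + \left(-9 + 0 \cdot 0\right)^{2} = 3 + \left(-9 + 0\right)^{2} = 3 + \left(-9\right)^{2} = 3 + 81 = 84$)
$l + k{\left(q{\left(-4 \right)} \right)} = 84 + \frac{1}{6} \left(-4\right) \left(3 - -4\right) = 84 + \frac{1}{6} \left(-4\right) \left(3 + 4\right) = 84 + \frac{1}{6} \left(-4\right) 7 = 84 - \frac{14}{3} = \frac{238}{3}$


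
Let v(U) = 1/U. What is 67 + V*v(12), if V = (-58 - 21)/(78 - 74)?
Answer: 3137/48 ≈ 65.354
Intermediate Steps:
V = -79/4 ≈ -19.750
67 + V*v(12) = 67 - 79/4/12 = 67 - 79/4*1/12 = 67 - 79/48 = 3137/48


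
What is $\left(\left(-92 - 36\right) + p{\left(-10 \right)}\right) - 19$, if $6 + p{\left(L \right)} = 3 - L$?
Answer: $-140$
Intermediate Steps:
$p{\left(L \right)} = -3 - L$ ($p{\left(L \right)} = -6 - \left(-3 + L\right) = -3 - L$)
$\left(\left(-92 - 36\right) + p{\left(-10 \right)}\right) - 19 = \left(\left(-92 - 36\right) - -7\right) - 19 = \left(\left(-92 - 36\right) + \left(-3 + 10\right)\right) - 19 = \left(-128 + 7\right) - 19 = -121 - 19 = -140$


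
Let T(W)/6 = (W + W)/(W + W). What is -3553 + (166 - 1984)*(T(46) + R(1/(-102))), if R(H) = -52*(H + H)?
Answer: -277349/17 ≈ -16315.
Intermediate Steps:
R(H) = -104*H
T(W) = 6 (T(W) = 6*((W + W)/(W + W)) = 6*((2*W)/((2*W))) = 6*((2*W)*(1/(2*W))) = 6*1 = 6)
-3553 + (166 - 1984)*(T(46) + R(1/(-102))) = -3553 + (166 - 1984)*(6 - 104/(-102)) = -3553 - 1818*(6 - 104*(-1/102)) = -3553 - 1818*(6 + 52/51) = -3553 - 1818*358/51 = -3553 - 216948/17 = -277349/17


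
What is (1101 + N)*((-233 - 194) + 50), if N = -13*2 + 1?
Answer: -405652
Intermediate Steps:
N = -25 (N = -26 + 1 = -25)
(1101 + N)*((-233 - 194) + 50) = (1101 - 25)*((-233 - 194) + 50) = 1076*(-427 + 50) = 1076*(-377) = -405652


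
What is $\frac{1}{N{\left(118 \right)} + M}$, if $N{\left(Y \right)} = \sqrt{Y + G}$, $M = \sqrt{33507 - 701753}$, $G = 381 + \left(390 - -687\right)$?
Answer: $\frac{1}{2 \sqrt{394} + i \sqrt{668246}} \approx 5.9268 \cdot 10^{-5} - 0.0012204 i$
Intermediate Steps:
$G = 1458$ ($G = 381 + \left(390 + 687\right) = 381 + 1077 = 1458$)
$M = i \sqrt{668246}$ ($M = \sqrt{33507 - 701753} = \sqrt{-668246} = i \sqrt{668246} \approx 817.46 i$)
$N{\left(Y \right)} = \sqrt{1458 + Y}$ ($N{\left(Y \right)} = \sqrt{Y + 1458} = \sqrt{1458 + Y}$)
$\frac{1}{N{\left(118 \right)} + M} = \frac{1}{\sqrt{1458 + 118} + i \sqrt{668246}} = \frac{1}{\sqrt{1576} + i \sqrt{668246}} = \frac{1}{2 \sqrt{394} + i \sqrt{668246}}$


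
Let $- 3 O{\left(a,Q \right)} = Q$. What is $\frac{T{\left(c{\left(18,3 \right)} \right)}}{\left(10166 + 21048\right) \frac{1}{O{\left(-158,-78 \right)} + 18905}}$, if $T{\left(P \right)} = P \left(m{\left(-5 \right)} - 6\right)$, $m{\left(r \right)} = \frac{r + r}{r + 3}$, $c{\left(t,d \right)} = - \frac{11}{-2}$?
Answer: $- \frac{208241}{62428} \approx -3.3357$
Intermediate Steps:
$O{\left(a,Q \right)} = - \frac{Q}{3}$
$c{\left(t,d \right)} = \frac{11}{2}$ ($c{\left(t,d \right)} = \left(-11\right) \left(- \frac{1}{2}\right) = \frac{11}{2}$)
$m{\left(r \right)} = \frac{2 r}{3 + r}$
$T{\left(P \right)} = - P$ ($T{\left(P \right)} = P \left(2 \left(-5\right) \frac{1}{3 - 5} - 6\right) = P \left(2 \left(-5\right) \frac{1}{-2} - 6\right) = P \left(2 \left(-5\right) \left(- \frac{1}{2}\right) - 6\right) = P \left(5 - 6\right) = P \left(-1\right) = - P$)
$\frac{T{\left(c{\left(18,3 \right)} \right)}}{\left(10166 + 21048\right) \frac{1}{O{\left(-158,-78 \right)} + 18905}} = \frac{\left(-1\right) \frac{11}{2}}{\left(10166 + 21048\right) \frac{1}{\left(- \frac{1}{3}\right) \left(-78\right) + 18905}} = - \frac{11}{2 \frac{31214}{26 + 18905}} = - \frac{11}{2 \cdot \frac{31214}{18931}} = \left(- \frac{11}{2}\right) \frac{18931}{31214} = - \frac{208241}{62428}$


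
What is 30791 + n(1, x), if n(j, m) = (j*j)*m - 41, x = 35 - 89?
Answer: 30696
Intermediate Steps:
x = -54
n(j, m) = -41 + m*j² (n(j, m) = j²*m - 41 = m*j² - 41 = -41 + m*j²)
30791 + n(1, x) = 30791 + (-41 - 54*1²) = 30791 + (-41 - 54*1) = 30791 + (-41 - 54) = 30791 - 95 = 30696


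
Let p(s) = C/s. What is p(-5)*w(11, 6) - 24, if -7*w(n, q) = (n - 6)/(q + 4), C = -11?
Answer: -1691/70 ≈ -24.157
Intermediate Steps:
w(n, q) = -(-6 + n)/(7*(4 + q)) (w(n, q) = -(n - 6)/(7*(q + 4)) = -(-6 + n)/(7*(4 + q)))
p(s) = -11/s
p(-5)*w(11, 6) - 24 = (-11/(-5))*((6 - 1*11)/(7*(4 + 6))) - 24 = (-11*(-⅕))*((⅐)*(6 - 11)/10) - 24 = 11*((⅐)*(⅒)*(-5))/5 - 24 = (11/5)*(-1/14) - 24 = -11/70 - 24 = -1691/70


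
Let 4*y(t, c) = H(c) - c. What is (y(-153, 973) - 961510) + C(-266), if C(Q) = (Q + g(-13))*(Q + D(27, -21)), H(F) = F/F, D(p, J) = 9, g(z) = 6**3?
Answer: -948903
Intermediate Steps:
g(z) = 216
H(F) = 1
C(Q) = (9 + Q)*(216 + Q) (C(Q) = (Q + 216)*(Q + 9) = (216 + Q)*(9 + Q) = (9 + Q)*(216 + Q))
y(t, c) = 1/4 - c/4 (y(t, c) = (1 - c)/4 = 1/4 - c/4)
(y(-153, 973) - 961510) + C(-266) = ((1/4 - 1/4*973) - 961510) + (1944 + (-266)**2 + 225*(-266)) = ((1/4 - 973/4) - 961510) + (1944 + 70756 - 59850) = (-243 - 961510) + 12850 = -961753 + 12850 = -948903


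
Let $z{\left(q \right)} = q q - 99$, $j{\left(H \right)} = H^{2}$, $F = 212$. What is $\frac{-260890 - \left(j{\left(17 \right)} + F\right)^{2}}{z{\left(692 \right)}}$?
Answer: $- \frac{511891}{478765} \approx -1.0692$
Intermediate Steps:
$z{\left(q \right)} = -99 + q^{2}$ ($z{\left(q \right)} = q^{2} - 99 = -99 + q^{2}$)
$\frac{-260890 - \left(j{\left(17 \right)} + F\right)^{2}}{z{\left(692 \right)}} = \frac{-260890 - \left(17^{2} + 212\right)^{2}}{-99 + 692^{2}} = \frac{-260890 - \left(289 + 212\right)^{2}}{-99 + 478864} = \frac{-260890 - 501^{2}}{478765} = \left(-260890 - 251001\right) \frac{1}{478765} = \left(-511891\right) \frac{1}{478765} = - \frac{511891}{478765}$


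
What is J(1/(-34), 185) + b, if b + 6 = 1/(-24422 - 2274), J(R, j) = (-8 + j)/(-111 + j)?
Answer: -3563953/987752 ≈ -3.6081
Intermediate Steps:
J(R, j) = (-8 + j)/(-111 + j)
b = -160177/26696 (b = -6 + 1/(-24422 - 2274) = -6 + 1/(-26696) = -6 - 1/26696 = -160177/26696 ≈ -6.0000)
J(1/(-34), 185) + b = (-8 + 185)/(-111 + 185) - 160177/26696 = 177/74 - 160177/26696 = -3563953/987752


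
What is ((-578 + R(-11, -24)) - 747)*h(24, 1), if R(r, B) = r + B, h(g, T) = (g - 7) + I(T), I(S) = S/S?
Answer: -24480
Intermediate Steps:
I(S) = 1
h(g, T) = -6 + g (h(g, T) = (g - 7) + 1 = (-7 + g) + 1 = -6 + g)
R(r, B) = B + r
((-578 + R(-11, -24)) - 747)*h(24, 1) = ((-578 + (-24 - 11)) - 747)*(-6 + 24) = ((-578 - 35) - 747)*18 = (-613 - 747)*18 = -1360*18 = -24480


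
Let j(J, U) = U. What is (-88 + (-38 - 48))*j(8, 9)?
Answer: -1566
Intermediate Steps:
(-88 + (-38 - 48))*j(8, 9) = (-88 + (-38 - 48))*9 = (-88 - 86)*9 = -174*9 = -1566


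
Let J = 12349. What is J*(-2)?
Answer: -24698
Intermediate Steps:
J*(-2) = 12349*(-2) = -24698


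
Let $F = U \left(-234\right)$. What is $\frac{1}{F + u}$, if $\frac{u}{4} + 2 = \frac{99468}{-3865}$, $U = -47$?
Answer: $\frac{3865}{42078478} \approx 9.1852 \cdot 10^{-5}$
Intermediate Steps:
$u = - \frac{428792}{3865}$ ($u = -8 + 4 \frac{99468}{-3865} = -8 + 4 \cdot 99468 \left(- \frac{1}{3865}\right) = -8 + 4 \left(- \frac{99468}{3865}\right) = -8 - \frac{397872}{3865} = - \frac{428792}{3865} \approx -110.94$)
$F = 10998$ ($F = \left(-47\right) \left(-234\right) = 10998$)
$\frac{1}{F + u} = \frac{1}{10998 - \frac{428792}{3865}} = \frac{1}{\frac{42078478}{3865}} = \frac{3865}{42078478}$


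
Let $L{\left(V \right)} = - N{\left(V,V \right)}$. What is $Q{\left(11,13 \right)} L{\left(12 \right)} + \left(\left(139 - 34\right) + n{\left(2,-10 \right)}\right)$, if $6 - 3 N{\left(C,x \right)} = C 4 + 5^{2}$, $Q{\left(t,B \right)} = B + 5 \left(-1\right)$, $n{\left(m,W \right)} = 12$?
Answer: $\frac{887}{3} \approx 295.67$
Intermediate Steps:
$Q{\left(t,B \right)} = -5 + B$ ($Q{\left(t,B \right)} = B - 5 = -5 + B$)
$N{\left(C,x \right)} = - \frac{19}{3} - \frac{4 C}{3}$ ($N{\left(C,x \right)} = 2 - \frac{C 4 + 5^{2}}{3} = 2 - \frac{4 C + 25}{3} = 2 - \frac{25 + 4 C}{3} = 2 - \left(\frac{25}{3} + \frac{4 C}{3}\right) = - \frac{19}{3} - \frac{4 C}{3}$)
$L{\left(V \right)} = \frac{19}{3} + \frac{4 V}{3}$ ($L{\left(V \right)} = - (- \frac{19}{3} - \frac{4 V}{3}) = \frac{19}{3} + \frac{4 V}{3}$)
$Q{\left(11,13 \right)} L{\left(12 \right)} + \left(\left(139 - 34\right) + n{\left(2,-10 \right)}\right) = \left(-5 + 13\right) \left(\frac{19}{3} + \frac{4}{3} \cdot 12\right) + \left(\left(139 - 34\right) + 12\right) = 8 \left(\frac{19}{3} + 16\right) + \left(105 + 12\right) = 8 \cdot \frac{67}{3} + 117 = \frac{536}{3} + 117 = \frac{887}{3}$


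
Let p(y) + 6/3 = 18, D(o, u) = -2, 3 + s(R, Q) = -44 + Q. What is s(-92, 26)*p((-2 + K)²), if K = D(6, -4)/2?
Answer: -336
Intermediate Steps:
s(R, Q) = -47 + Q (s(R, Q) = -3 + (-44 + Q) = -47 + Q)
K = -1 (K = -2/2 = -2*½ = -1)
p(y) = 16 (p(y) = -2 + 18 = 16)
s(-92, 26)*p((-2 + K)²) = (-47 + 26)*16 = -21*16 = -336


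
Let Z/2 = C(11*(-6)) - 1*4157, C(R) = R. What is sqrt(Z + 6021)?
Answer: 5*I*sqrt(97) ≈ 49.244*I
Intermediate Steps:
Z = -8446 (Z = 2*(11*(-6) - 1*4157) = 2*(-66 - 4157) = 2*(-4223) = -8446)
sqrt(Z + 6021) = sqrt(-8446 + 6021) = sqrt(-2425) = 5*I*sqrt(97)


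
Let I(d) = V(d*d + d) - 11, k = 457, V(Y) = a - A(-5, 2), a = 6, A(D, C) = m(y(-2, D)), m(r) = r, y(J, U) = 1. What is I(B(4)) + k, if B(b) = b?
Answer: 451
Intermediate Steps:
A(D, C) = 1
V(Y) = 5 (V(Y) = 6 - 1*1 = 6 - 1 = 5)
I(d) = -6 (I(d) = 5 - 11 = -6)
I(B(4)) + k = -6 + 457 = 451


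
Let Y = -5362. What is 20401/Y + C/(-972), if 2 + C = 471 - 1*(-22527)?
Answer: -35783581/1302966 ≈ -27.463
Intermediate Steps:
C = 22996 (C = -2 + (471 - 1*(-22527)) = -2 + (471 + 22527) = -2 + 22998 = 22996)
20401/Y + C/(-972) = 20401/(-5362) + 22996/(-972) = 20401*(-1/5362) + 22996*(-1/972) = -20401/5362 - 5749/243 = -35783581/1302966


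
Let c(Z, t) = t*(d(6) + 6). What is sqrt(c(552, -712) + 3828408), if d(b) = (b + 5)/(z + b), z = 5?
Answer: 8*sqrt(59741) ≈ 1955.4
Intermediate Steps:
d(b) = 1 (d(b) = (b + 5)/(5 + b) = (5 + b)/(5 + b) = 1)
c(Z, t) = 7*t (c(Z, t) = t*(1 + 6) = t*7 = 7*t)
sqrt(c(552, -712) + 3828408) = sqrt(7*(-712) + 3828408) = sqrt(-4984 + 3828408) = sqrt(3823424) = 8*sqrt(59741)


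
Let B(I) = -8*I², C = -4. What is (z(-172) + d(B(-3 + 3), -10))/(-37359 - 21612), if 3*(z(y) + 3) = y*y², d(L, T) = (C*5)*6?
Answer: 5088817/176913 ≈ 28.765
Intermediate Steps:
d(L, T) = -120 (d(L, T) = -4*5*6 = -20*6 = -120)
z(y) = -3 + y³/3 (z(y) = -3 + (y*y²)/3 = -3 + y³/3)
(z(-172) + d(B(-3 + 3), -10))/(-37359 - 21612) = ((-3 + (⅓)*(-172)³) - 120)/(-37359 - 21612) = ((-3 + (⅓)*(-5088448)) - 120)/(-58971) = ((-3 - 5088448/3) - 120)*(-1/58971) = (-5088457/3 - 120)*(-1/58971) = -5088817/3*(-1/58971) = 5088817/176913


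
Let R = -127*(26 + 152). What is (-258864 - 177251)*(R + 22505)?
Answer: 44047615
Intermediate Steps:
R = -22606 (R = -127*178 = -22606)
(-258864 - 177251)*(R + 22505) = (-258864 - 177251)*(-22606 + 22505) = -436115*(-101) = 44047615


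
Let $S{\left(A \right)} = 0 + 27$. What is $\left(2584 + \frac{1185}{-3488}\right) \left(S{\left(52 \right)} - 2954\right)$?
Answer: $- \frac{26377559089}{3488} \approx -7.5624 \cdot 10^{6}$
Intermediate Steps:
$S{\left(A \right)} = 27$
$\left(2584 + \frac{1185}{-3488}\right) \left(S{\left(52 \right)} - 2954\right) = \left(2584 + \frac{1185}{-3488}\right) \left(27 - 2954\right) = \left(2584 + 1185 \left(- \frac{1}{3488}\right)\right) \left(-2927\right) = \left(2584 - \frac{1185}{3488}\right) \left(-2927\right) = \frac{9011807}{3488} \left(-2927\right) = - \frac{26377559089}{3488}$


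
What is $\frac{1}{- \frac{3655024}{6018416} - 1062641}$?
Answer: $- \frac{376151}{399713703230} \approx -9.4105 \cdot 10^{-7}$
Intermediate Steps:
$\frac{1}{- \frac{3655024}{6018416} - 1062641} = \frac{1}{\left(-3655024\right) \frac{1}{6018416} - 1062641} = \frac{1}{- \frac{228439}{376151} - 1062641} = \frac{1}{- \frac{399713703230}{376151}} = - \frac{376151}{399713703230}$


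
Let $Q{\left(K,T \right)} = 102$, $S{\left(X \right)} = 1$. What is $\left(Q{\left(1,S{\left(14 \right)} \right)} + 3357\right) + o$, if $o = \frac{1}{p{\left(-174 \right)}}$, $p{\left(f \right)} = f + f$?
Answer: $\frac{1203731}{348} \approx 3459.0$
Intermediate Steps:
$p{\left(f \right)} = 2 f$
$o = - \frac{1}{348}$ ($o = \frac{1}{2 \left(-174\right)} = \frac{1}{-348} = - \frac{1}{348} \approx -0.0028736$)
$\left(Q{\left(1,S{\left(14 \right)} \right)} + 3357\right) + o = \left(102 + 3357\right) - \frac{1}{348} = 3459 - \frac{1}{348} = \frac{1203731}{348}$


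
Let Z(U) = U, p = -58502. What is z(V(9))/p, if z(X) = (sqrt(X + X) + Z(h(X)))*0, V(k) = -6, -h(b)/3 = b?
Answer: 0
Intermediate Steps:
h(b) = -3*b
z(X) = 0 (z(X) = (sqrt(X + X) - 3*X)*0 = (sqrt(2*X) - 3*X)*0 = (sqrt(2)*sqrt(X) - 3*X)*0 = (-3*X + sqrt(2)*sqrt(X))*0 = 0)
z(V(9))/p = 0/(-58502) = 0*(-1/58502) = 0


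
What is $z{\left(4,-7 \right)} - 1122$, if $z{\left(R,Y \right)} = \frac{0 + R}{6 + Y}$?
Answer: $-1126$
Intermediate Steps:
$z{\left(R,Y \right)} = \frac{R}{6 + Y}$
$z{\left(4,-7 \right)} - 1122 = \frac{4}{6 - 7} - 1122 = \frac{4}{-1} - 1122 = 4 \left(-1\right) - 1122 = -4 - 1122 = -1126$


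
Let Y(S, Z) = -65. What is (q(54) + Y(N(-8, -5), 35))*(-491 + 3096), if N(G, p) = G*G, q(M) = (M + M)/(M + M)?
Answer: -166720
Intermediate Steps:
q(M) = 1 (q(M) = (2*M)/((2*M)) = (2*M)*(1/(2*M)) = 1)
N(G, p) = G²
(q(54) + Y(N(-8, -5), 35))*(-491 + 3096) = (1 - 65)*(-491 + 3096) = -64*2605 = -166720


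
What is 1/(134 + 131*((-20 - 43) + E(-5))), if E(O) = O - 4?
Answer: -1/9298 ≈ -0.00010755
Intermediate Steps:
E(O) = -4 + O
1/(134 + 131*((-20 - 43) + E(-5))) = 1/(134 + 131*((-20 - 43) + (-4 - 5))) = 1/(134 + 131*(-63 - 9)) = 1/(134 + 131*(-72)) = 1/(134 - 9432) = 1/(-9298) = -1/9298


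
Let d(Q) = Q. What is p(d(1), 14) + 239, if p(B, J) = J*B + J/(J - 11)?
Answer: 773/3 ≈ 257.67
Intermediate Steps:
p(B, J) = B*J + J/(-11 + J)
p(d(1), 14) + 239 = 14*(1 - 11*1 + 1*14)/(-11 + 14) + 239 = 14*(1 - 11 + 14)/3 + 239 = 14*(1/3)*4 + 239 = 56/3 + 239 = 773/3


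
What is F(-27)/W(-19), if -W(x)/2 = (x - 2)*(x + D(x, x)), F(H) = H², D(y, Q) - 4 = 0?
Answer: -81/70 ≈ -1.1571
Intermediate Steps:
D(y, Q) = 4 (D(y, Q) = 4 + 0 = 4)
W(x) = -2*(-2 + x)*(4 + x) (W(x) = -2*(x - 2)*(x + 4) = -2*(-2 + x)*(4 + x))
F(-27)/W(-19) = (-27)²/(16 - 4*(-19) - 2*(-19)²) = 729/(16 + 76 - 2*361) = 729/(16 + 76 - 722) = 729/(-630) = 729*(-1/630) = -81/70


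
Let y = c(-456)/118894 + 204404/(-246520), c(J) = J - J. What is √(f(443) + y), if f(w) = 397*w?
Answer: √668000089905270/61630 ≈ 419.37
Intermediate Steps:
c(J) = 0
y = -51101/61630 (y = 0/118894 + 204404/(-246520) = 0*(1/118894) + 204404*(-1/246520) = 0 - 51101/61630 = -51101/61630 ≈ -0.82916)
√(f(443) + y) = √(397*443 - 51101/61630) = √(175871 - 51101/61630) = √(10838878629/61630) = √668000089905270/61630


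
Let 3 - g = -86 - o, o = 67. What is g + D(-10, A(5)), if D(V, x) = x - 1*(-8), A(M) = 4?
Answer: 168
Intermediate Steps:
D(V, x) = 8 + x (D(V, x) = x + 8 = 8 + x)
g = 156 (g = 3 - (-86 - 1*67) = 3 - (-86 - 67) = 3 - 1*(-153) = 3 + 153 = 156)
g + D(-10, A(5)) = 156 + (8 + 4) = 156 + 12 = 168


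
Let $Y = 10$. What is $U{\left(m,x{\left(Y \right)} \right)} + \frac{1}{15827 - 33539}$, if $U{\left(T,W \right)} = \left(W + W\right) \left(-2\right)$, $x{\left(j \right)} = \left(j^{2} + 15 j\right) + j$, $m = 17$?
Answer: $- \frac{18420481}{17712} \approx -1040.0$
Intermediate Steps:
$x{\left(j \right)} = j^{2} + 16 j$
$U{\left(T,W \right)} = - 4 W$ ($U{\left(T,W \right)} = 2 W \left(-2\right) = - 4 W$)
$U{\left(m,x{\left(Y \right)} \right)} + \frac{1}{15827 - 33539} = - 4 \cdot 10 \left(16 + 10\right) + \frac{1}{15827 - 33539} = - 4 \cdot 10 \cdot 26 + \frac{1}{-17712} = \left(-4\right) 260 - \frac{1}{17712} = -1040 - \frac{1}{17712} = - \frac{18420481}{17712}$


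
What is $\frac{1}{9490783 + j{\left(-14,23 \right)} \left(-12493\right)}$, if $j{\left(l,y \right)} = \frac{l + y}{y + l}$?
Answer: $\frac{1}{9478290} \approx 1.055 \cdot 10^{-7}$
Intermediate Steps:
$j{\left(l,y \right)} = 1$ ($j{\left(l,y \right)} = \frac{l + y}{l + y} = 1$)
$\frac{1}{9490783 + j{\left(-14,23 \right)} \left(-12493\right)} = \frac{1}{9490783 + 1 \left(-12493\right)} = \frac{1}{9490783 - 12493} = \frac{1}{9478290}$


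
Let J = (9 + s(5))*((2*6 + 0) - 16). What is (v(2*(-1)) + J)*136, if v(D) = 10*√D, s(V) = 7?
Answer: -8704 + 1360*I*√2 ≈ -8704.0 + 1923.3*I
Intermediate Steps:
J = -64 (J = (9 + 7)*((2*6 + 0) - 16) = 16*((12 + 0) - 16) = 16*(12 - 16) = 16*(-4) = -64)
(v(2*(-1)) + J)*136 = (10*√(2*(-1)) - 64)*136 = (10*√(-2) - 64)*136 = (10*(I*√2) - 64)*136 = (10*I*√2 - 64)*136 = (-64 + 10*I*√2)*136 = -8704 + 1360*I*√2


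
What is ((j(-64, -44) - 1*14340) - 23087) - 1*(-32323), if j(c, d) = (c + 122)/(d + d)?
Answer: -224605/44 ≈ -5104.7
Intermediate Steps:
j(c, d) = (122 + c)/(2*d) (j(c, d) = (122 + c)/((2*d)) = (122 + c)*(1/(2*d)) = (122 + c)/(2*d))
((j(-64, -44) - 1*14340) - 23087) - 1*(-32323) = (((½)*(122 - 64)/(-44) - 1*14340) - 23087) - 1*(-32323) = (((½)*(-1/44)*58 - 14340) - 23087) + 32323 = ((-29/44 - 14340) - 23087) + 32323 = (-630989/44 - 23087) + 32323 = -1646817/44 + 32323 = -224605/44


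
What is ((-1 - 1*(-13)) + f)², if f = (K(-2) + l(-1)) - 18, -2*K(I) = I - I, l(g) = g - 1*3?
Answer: 100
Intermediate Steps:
l(g) = -3 + g (l(g) = g - 3 = -3 + g)
K(I) = 0 (K(I) = -(I - I)/2 = -½*0 = 0)
f = -22 (f = (0 + (-3 - 1)) - 18 = (0 - 4) - 18 = -4 - 18 = -22)
((-1 - 1*(-13)) + f)² = ((-1 - 1*(-13)) - 22)² = ((-1 + 13) - 22)² = (12 - 22)² = (-10)² = 100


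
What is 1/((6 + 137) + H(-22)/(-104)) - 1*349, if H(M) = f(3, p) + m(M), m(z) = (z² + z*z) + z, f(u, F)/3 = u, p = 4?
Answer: -4856929/13917 ≈ -348.99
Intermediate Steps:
f(u, F) = 3*u
m(z) = z + 2*z² (m(z) = (z² + z²) + z = 2*z² + z = z + 2*z²)
H(M) = 9 + M*(1 + 2*M) (H(M) = 3*3 + M*(1 + 2*M) = 9 + M*(1 + 2*M))
1/((6 + 137) + H(-22)/(-104)) - 1*349 = 1/((6 + 137) + (9 - 22*(1 + 2*(-22)))/(-104)) - 1*349 = 1/(143 + (9 - 22*(1 - 44))*(-1/104)) - 349 = 1/(143 + (9 - 22*(-43))*(-1/104)) - 349 = 1/(143 + (9 + 946)*(-1/104)) - 349 = 1/(143 + 955*(-1/104)) - 349 = 1/(143 - 955/104) - 349 = 1/(13917/104) - 349 = 104/13917 - 349 = -4856929/13917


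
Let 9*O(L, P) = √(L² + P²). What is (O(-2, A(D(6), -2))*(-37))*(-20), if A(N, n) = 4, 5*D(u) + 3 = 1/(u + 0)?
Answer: 1480*√5/9 ≈ 367.71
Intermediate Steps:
D(u) = -⅗ + 1/(5*u) (D(u) = -⅗ + 1/(5*(u + 0)) = -⅗ + 1/(5*u))
O(L, P) = √(L² + P²)/9
(O(-2, A(D(6), -2))*(-37))*(-20) = ((√((-2)² + 4²)/9)*(-37))*(-20) = ((√(4 + 16)/9)*(-37))*(-20) = ((√20/9)*(-37))*(-20) = (((2*√5)/9)*(-37))*(-20) = ((2*√5/9)*(-37))*(-20) = -74*√5/9*(-20) = 1480*√5/9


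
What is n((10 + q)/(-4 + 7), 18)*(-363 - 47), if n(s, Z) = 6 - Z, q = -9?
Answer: 4920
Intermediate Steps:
n((10 + q)/(-4 + 7), 18)*(-363 - 47) = (6 - 1*18)*(-363 - 47) = (6 - 18)*(-410) = -12*(-410) = 4920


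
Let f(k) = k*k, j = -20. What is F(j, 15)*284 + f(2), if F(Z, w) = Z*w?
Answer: -85196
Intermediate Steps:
f(k) = k²
F(j, 15)*284 + f(2) = -20*15*284 + 2² = -300*284 + 4 = -85200 + 4 = -85196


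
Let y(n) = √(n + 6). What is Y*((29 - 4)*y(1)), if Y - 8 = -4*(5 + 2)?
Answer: -500*√7 ≈ -1322.9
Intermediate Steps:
Y = -20 (Y = 8 - 4*(5 + 2) = 8 - 4*7 = 8 - 28 = -20)
y(n) = √(6 + n)
Y*((29 - 4)*y(1)) = -20*(29 - 4)*√(6 + 1) = -500*√7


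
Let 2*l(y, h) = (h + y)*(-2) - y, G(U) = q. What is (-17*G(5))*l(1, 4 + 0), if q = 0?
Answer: 0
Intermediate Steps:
G(U) = 0
l(y, h) = -h - 3*y/2 (l(y, h) = ((h + y)*(-2) - y)/2 = ((-2*h - 2*y) - y)/2 = (-3*y - 2*h)/2 = -h - 3*y/2)
(-17*G(5))*l(1, 4 + 0) = (-17*0)*(-(4 + 0) - 3/2*1) = 0*(-1*4 - 3/2) = 0*(-4 - 3/2) = 0*(-11/2) = 0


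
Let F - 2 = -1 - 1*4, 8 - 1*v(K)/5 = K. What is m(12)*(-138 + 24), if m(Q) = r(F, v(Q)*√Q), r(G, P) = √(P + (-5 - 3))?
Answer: -228*I*√(2 + 10*√3) ≈ -1002.2*I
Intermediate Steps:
v(K) = 40 - 5*K
F = -3 (F = 2 + (-1 - 1*4) = 2 + (-1 - 4) = 2 - 5 = -3)
r(G, P) = √(-8 + P) (r(G, P) = √(P - 8) = √(-8 + P))
m(Q) = √(-8 + √Q*(40 - 5*Q)) (m(Q) = √(-8 + (40 - 5*Q)*√Q) = √(-8 + √Q*(40 - 5*Q)))
m(12)*(-138 + 24) = √(-8 - 5*√12*(-8 + 12))*(-138 + 24) = √(-8 - 5*2*√3*4)*(-114) = √(-8 - 40*√3)*(-114) = -114*√(-8 - 40*√3)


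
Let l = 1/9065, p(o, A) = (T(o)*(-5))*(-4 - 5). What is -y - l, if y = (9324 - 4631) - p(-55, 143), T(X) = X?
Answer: -64977921/9065 ≈ -7168.0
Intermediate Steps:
p(o, A) = 45*o (p(o, A) = (o*(-5))*(-4 - 5) = -5*o*(-9) = 45*o)
l = 1/9065 ≈ 0.00011031
y = 7168 (y = (9324 - 4631) - 45*(-55) = 4693 - 1*(-2475) = 4693 + 2475 = 7168)
-y - l = -1*7168 - 1*1/9065 = -7168 - 1/9065 = -64977921/9065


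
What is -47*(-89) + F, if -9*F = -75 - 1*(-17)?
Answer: 37705/9 ≈ 4189.4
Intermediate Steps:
F = 58/9 (F = -(-75 - 1*(-17))/9 = -(-75 + 17)/9 = -⅑*(-58) = 58/9 ≈ 6.4444)
-47*(-89) + F = -47*(-89) + 58/9 = 4183 + 58/9 = 37705/9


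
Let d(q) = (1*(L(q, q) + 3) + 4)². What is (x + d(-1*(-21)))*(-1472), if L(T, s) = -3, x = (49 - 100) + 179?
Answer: -211968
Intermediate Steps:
x = 128 (x = -51 + 179 = 128)
d(q) = 16 (d(q) = (1*(-3 + 3) + 4)² = (1*0 + 4)² = (0 + 4)² = 4² = 16)
(x + d(-1*(-21)))*(-1472) = (128 + 16)*(-1472) = 144*(-1472) = -211968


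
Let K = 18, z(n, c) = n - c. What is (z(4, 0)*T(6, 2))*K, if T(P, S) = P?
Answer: 432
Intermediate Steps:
(z(4, 0)*T(6, 2))*K = ((4 - 1*0)*6)*18 = ((4 + 0)*6)*18 = (4*6)*18 = 24*18 = 432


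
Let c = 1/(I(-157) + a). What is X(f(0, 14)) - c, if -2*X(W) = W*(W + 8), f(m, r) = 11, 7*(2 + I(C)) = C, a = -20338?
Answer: -29790219/285074 ≈ -104.50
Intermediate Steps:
I(C) = -2 + C/7
X(W) = -W*(8 + W)/2 (X(W) = -W*(W + 8)/2 = -W*(8 + W)/2)
c = -7/142537 (c = 1/((-2 + (⅐)*(-157)) - 20338) = 1/((-2 - 157/7) - 20338) = 1/(-171/7 - 20338) = 1/(-142537/7) = -7/142537 ≈ -4.9110e-5)
X(f(0, 14)) - c = -½*11*(8 + 11) - 1*(-7/142537) = -½*11*19 + 7/142537 = -209/2 + 7/142537 = -29790219/285074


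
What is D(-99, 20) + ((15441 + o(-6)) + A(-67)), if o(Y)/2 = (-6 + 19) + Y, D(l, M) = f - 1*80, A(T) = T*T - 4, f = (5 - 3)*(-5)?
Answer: 19850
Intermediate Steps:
f = -10 (f = 2*(-5) = -10)
A(T) = -4 + T² (A(T) = T² - 4 = -4 + T²)
D(l, M) = -90 (D(l, M) = -10 - 1*80 = -10 - 80 = -90)
o(Y) = 26 + 2*Y (o(Y) = 2*((-6 + 19) + Y) = 2*(13 + Y) = 26 + 2*Y)
D(-99, 20) + ((15441 + o(-6)) + A(-67)) = -90 + ((15441 + (26 + 2*(-6))) + (-4 + (-67)²)) = -90 + ((15441 + (26 - 12)) + (-4 + 4489)) = -90 + ((15441 + 14) + 4485) = -90 + (15455 + 4485) = -90 + 19940 = 19850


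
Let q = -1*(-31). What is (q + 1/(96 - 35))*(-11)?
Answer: -20812/61 ≈ -341.18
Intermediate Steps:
q = 31
(q + 1/(96 - 35))*(-11) = (31 + 1/(96 - 35))*(-11) = (31 + 1/61)*(-11) = (1892/61)*(-11) = -20812/61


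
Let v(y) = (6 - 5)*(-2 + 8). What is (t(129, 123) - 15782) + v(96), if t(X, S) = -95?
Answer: -15871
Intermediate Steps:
v(y) = 6 (v(y) = 1*6 = 6)
(t(129, 123) - 15782) + v(96) = (-95 - 15782) + 6 = -15877 + 6 = -15871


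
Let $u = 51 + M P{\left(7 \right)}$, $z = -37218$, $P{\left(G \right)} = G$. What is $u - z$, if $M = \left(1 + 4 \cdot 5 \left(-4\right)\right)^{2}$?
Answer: $80956$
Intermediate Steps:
$M = 6241$ ($M = \left(1 + 20 \left(-4\right)\right)^{2} = \left(1 - 80\right)^{2} = \left(-79\right)^{2} = 6241$)
$u = 43738$ ($u = 51 + 6241 \cdot 7 = 51 + 43687 = 43738$)
$u - z = 43738 - -37218 = 43738 + 37218 = 80956$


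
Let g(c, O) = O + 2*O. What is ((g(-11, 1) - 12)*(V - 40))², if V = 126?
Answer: 599076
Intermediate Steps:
g(c, O) = 3*O
((g(-11, 1) - 12)*(V - 40))² = ((3*1 - 12)*(126 - 40))² = ((3 - 12)*86)² = (-9*86)² = (-774)² = 599076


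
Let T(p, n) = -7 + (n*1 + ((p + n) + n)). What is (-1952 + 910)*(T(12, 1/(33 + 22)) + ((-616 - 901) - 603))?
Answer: 121207524/55 ≈ 2.2038e+6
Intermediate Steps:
T(p, n) = -7 + p + 3*n (T(p, n) = -7 + (n + ((n + p) + n)) = -7 + (n + (p + 2*n)) = -7 + (p + 3*n) = -7 + p + 3*n)
(-1952 + 910)*(T(12, 1/(33 + 22)) + ((-616 - 901) - 603)) = (-1952 + 910)*((-7 + 12 + 3/(33 + 22)) + ((-616 - 901) - 603)) = -1042*((-7 + 12 + 3/55) + (-1517 - 603)) = -1042*((-7 + 12 + 3*(1/55)) - 2120) = -1042*((-7 + 12 + 3/55) - 2120) = -1042*(278/55 - 2120) = -1042*(-116322/55) = 121207524/55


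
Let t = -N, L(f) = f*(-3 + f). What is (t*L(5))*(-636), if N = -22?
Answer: -139920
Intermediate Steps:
t = 22 (t = -1*(-22) = 22)
(t*L(5))*(-636) = (22*(5*(-3 + 5)))*(-636) = (22*(5*2))*(-636) = (22*10)*(-636) = 220*(-636) = -139920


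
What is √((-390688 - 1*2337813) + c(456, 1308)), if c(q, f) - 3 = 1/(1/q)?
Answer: I*√2728042 ≈ 1651.7*I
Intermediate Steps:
c(q, f) = 3 + q (c(q, f) = 3 + 1/(1/q) = 3 + q)
√((-390688 - 1*2337813) + c(456, 1308)) = √((-390688 - 1*2337813) + (3 + 456)) = √((-390688 - 2337813) + 459) = √(-2728501 + 459) = √(-2728042) = I*√2728042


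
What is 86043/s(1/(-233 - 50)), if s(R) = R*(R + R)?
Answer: 6891097827/2 ≈ 3.4455e+9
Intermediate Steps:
s(R) = 2*R² (s(R) = R*(2*R) = 2*R²)
86043/s(1/(-233 - 50)) = 86043/((2*(1/(-233 - 50))²)) = 86043/((2*(1/(-283))²)) = 86043/((2*(-1/283)²)) = 86043/((2*(1/80089))) = 86043/(2/80089) = 86043*(80089/2) = 6891097827/2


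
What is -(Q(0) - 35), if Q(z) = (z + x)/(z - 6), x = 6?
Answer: 36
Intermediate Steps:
Q(z) = (6 + z)/(-6 + z) (Q(z) = (z + 6)/(z - 6) = (6 + z)/(-6 + z))
-(Q(0) - 35) = -((6 + 0)/(-6 + 0) - 35) = -(6/(-6) - 35) = -(-1/6*6 - 35) = -(-1 - 35) = -1*(-36) = 36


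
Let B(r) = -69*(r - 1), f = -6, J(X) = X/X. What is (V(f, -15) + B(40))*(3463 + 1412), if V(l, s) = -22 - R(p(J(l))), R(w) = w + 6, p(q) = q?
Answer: -13260000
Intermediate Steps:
J(X) = 1
R(w) = 6 + w
V(l, s) = -29 (V(l, s) = -22 - (6 + 1) = -22 - 1*7 = -22 - 7 = -29)
B(r) = 69 - 69*r (B(r) = -69*(-1 + r) = 69 - 69*r)
(V(f, -15) + B(40))*(3463 + 1412) = (-29 + (69 - 69*40))*(3463 + 1412) = (-29 + (69 - 2760))*4875 = (-29 - 2691)*4875 = -2720*4875 = -13260000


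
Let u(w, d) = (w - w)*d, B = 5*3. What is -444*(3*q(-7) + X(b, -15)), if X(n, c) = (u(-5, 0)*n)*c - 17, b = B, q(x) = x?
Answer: 16872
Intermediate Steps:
B = 15
u(w, d) = 0 (u(w, d) = 0*d = 0)
b = 15
X(n, c) = -17 (X(n, c) = (0*n)*c - 17 = 0*c - 17 = 0 - 17 = -17)
-444*(3*q(-7) + X(b, -15)) = -444*(3*(-7) - 17) = -444*(-21 - 17) = -444*(-38) = 16872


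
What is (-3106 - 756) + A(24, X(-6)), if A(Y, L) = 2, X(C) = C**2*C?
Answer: -3860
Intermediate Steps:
X(C) = C**3
(-3106 - 756) + A(24, X(-6)) = (-3106 - 756) + 2 = -3862 + 2 = -3860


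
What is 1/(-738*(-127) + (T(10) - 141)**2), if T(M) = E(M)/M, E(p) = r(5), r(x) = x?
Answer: 4/453865 ≈ 8.8132e-6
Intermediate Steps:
E(p) = 5
T(M) = 5/M
1/(-738*(-127) + (T(10) - 141)**2) = 1/(-738*(-127) + (5/10 - 141)**2) = 1/(93726 + (5*(1/10) - 141)**2) = 1/(93726 + (1/2 - 141)**2) = 1/(93726 + (-281/2)**2) = 1/(93726 + 78961/4) = 1/(453865/4) = 4/453865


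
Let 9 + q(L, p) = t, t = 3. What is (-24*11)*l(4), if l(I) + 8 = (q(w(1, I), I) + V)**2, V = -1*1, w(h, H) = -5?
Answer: -10824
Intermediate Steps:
V = -1
q(L, p) = -6 (q(L, p) = -9 + 3 = -6)
l(I) = 41 (l(I) = -8 + (-6 - 1)**2 = -8 + (-7)**2 = -8 + 49 = 41)
(-24*11)*l(4) = -24*11*41 = -264*41 = -10824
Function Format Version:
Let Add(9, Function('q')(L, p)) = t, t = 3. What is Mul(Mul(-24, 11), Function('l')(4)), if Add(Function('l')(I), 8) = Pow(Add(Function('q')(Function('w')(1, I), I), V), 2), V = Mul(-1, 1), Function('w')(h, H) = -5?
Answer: -10824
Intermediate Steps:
V = -1
Function('q')(L, p) = -6 (Function('q')(L, p) = Add(-9, 3) = -6)
Function('l')(I) = 41 (Function('l')(I) = Add(-8, Pow(Add(-6, -1), 2)) = Add(-8, Pow(-7, 2)) = Add(-8, 49) = 41)
Mul(Mul(-24, 11), Function('l')(4)) = Mul(Mul(-24, 11), 41) = Mul(-264, 41) = -10824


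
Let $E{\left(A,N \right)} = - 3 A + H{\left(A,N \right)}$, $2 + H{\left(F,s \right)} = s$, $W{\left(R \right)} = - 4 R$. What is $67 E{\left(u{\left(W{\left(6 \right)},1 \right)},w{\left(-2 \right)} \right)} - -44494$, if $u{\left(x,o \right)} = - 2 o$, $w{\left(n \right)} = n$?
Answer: $44628$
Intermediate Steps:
$H{\left(F,s \right)} = -2 + s$
$E{\left(A,N \right)} = -2 + N - 3 A$ ($E{\left(A,N \right)} = - 3 A + \left(-2 + N\right) = -2 + N - 3 A$)
$67 E{\left(u{\left(W{\left(6 \right)},1 \right)},w{\left(-2 \right)} \right)} - -44494 = 67 \left(-2 - 2 - 3 \left(\left(-2\right) 1\right)\right) - -44494 = 67 \left(-2 - 2 - -6\right) + 44494 = 67 \left(-2 - 2 + 6\right) + 44494 = 67 \cdot 2 + 44494 = 134 + 44494 = 44628$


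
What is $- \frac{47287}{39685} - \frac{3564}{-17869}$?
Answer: $- \frac{703534063}{709131265} \approx -0.99211$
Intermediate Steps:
$- \frac{47287}{39685} - \frac{3564}{-17869} = \left(-47287\right) \frac{1}{39685} - - \frac{3564}{17869} = - \frac{47287}{39685} + \frac{3564}{17869} = - \frac{703534063}{709131265}$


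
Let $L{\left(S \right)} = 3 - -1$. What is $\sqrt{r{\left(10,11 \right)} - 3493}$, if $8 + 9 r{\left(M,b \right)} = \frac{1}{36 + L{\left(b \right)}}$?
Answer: $\frac{i \sqrt{12577990}}{60} \approx 59.109 i$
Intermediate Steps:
$L{\left(S \right)} = 4$ ($L{\left(S \right)} = 3 + 1 = 4$)
$r{\left(M,b \right)} = - \frac{319}{360}$ ($r{\left(M,b \right)} = - \frac{8}{9} + \frac{1}{9 \left(36 + 4\right)} = - \frac{8}{9} + \frac{1}{9 \cdot 40} = - \frac{8}{9} + \frac{1}{9} \cdot \frac{1}{40} = - \frac{8}{9} + \frac{1}{360} = - \frac{319}{360}$)
$\sqrt{r{\left(10,11 \right)} - 3493} = \sqrt{- \frac{319}{360} - 3493} = \sqrt{- \frac{1257799}{360}} = \frac{i \sqrt{12577990}}{60}$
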